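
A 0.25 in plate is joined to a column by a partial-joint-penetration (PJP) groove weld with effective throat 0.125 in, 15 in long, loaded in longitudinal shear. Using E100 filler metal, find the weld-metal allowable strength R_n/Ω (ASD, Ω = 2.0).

R_n/Ω ≈ 56.2 kip

E100XX → F_EXX = 100 ksi.
Effective throat (given) t_e = 0.125 in.
A_we = 0.125 × 15 = 1.875 in².
F_nw = 0.6 F_EXX = 60 ksi.
R_n/Ω = (60 × 1.875) / 2.0 = 56.25 kip.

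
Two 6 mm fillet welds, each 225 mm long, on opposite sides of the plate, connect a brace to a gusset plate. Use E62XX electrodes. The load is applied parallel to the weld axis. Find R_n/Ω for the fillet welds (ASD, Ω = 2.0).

E62XX → F_EXX = 620 MPa.
Effective throat t_e = 0.707 × 6 = 4.242 mm.
Total length L = 450 mm; A_we = 4.242 × 450 = 1909 mm².
F_nw = 0.6 F_EXX = 0.6 × 620 = 372 MPa.
R_n = 372 × 1909 × 10⁻³ = 710.1 kN; R_n/Ω = 710.1/2.0 = 355.1 kN.

R_n/Ω ≈ 355 kN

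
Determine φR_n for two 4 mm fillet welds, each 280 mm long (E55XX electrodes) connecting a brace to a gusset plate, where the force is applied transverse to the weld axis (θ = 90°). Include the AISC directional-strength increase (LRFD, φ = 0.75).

φR_n ≈ 588 kN

E55XX → F_EXX = 550 MPa.
t_e = 0.707 × 4 = 2.828 mm; A_we = 2.828 × 560 = 1584 mm².
Directional factor: 1.0 + 0.5 sin^1.5(90°) = 1.5.
F_nw = 0.6 × 550 × 1.5 = 495 MPa.
φR_n = 0.75 × 495 × 1584 × 10⁻³ = 587.9 kN.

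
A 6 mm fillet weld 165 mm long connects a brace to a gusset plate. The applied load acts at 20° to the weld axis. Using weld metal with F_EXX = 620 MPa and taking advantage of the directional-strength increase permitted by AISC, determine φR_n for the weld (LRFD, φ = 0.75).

t_e = 0.707 × 6 = 4.242 mm; A_we = 4.242 × 165 = 699.9 mm².
Directional factor: 1.0 + 0.5 sin^1.5(20°) = 1.1.
F_nw = 0.6 × 620 × 1.1 = 409.2 MPa.
φR_n = 0.75 × 409.2 × 699.9 × 10⁻³ = 214.8 kN.

φR_n ≈ 215 kN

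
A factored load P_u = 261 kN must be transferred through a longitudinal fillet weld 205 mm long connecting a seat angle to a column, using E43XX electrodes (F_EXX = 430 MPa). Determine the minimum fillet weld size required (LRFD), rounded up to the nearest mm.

w = 10 mm

Total weld length L = 205 mm.
Required throat t_e = P_u / (φ × 0.6 F_EXX × L) = 261 / (0.75 × 0.6 × 430 × 205 × 10⁻³) = 6.58 mm.
Required leg w = t_e / 0.707 = 9.306 mm → use 10 mm.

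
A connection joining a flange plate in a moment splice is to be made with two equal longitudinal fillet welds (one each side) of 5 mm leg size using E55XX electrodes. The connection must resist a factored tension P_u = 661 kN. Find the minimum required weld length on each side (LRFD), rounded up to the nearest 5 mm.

E55XX → F_EXX = 550 MPa.
Throat t_e = 0.707 × 5 = 3.535 mm.
φr_n = 0.75 × 0.6 × 550 × 3.535 × 10⁻³ = 0.8749 kN/mm.
L_req = P_u / φr_n = 661 / 0.8749 = 755.5 mm total.
Per side: 755.5 / 2 = 377.8 mm.
Round up → use L = 380 mm on each side.

L = 380 mm on each side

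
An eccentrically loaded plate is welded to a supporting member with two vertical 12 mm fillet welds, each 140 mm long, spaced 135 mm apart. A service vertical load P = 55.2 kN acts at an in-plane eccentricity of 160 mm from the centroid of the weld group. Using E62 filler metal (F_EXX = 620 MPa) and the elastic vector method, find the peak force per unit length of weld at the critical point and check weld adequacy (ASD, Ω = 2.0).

Total weld length L_w = 280 mm. Treat welds as unit-width lines.
Polar moment about centroid: J = 2[d³/12 + d(b/2)²] = 2[140³/12 + 140×67.5²] = 1733000 mm³.
Direct shear f_v = P/L_w = 55.2×10³ / 280 = 197.1 N/mm (vertical).
Torsion M = P·e = 55.2×10³ × 160 = 8832000 N·mm.
Critical point at (x, y) = (67.5, 70) from centroid. f_tx = M·y/J = 356.7 N/mm; f_ty = M·x/J = 344 N/mm.
Resultant f_max = √[f_tx² + (f_v + f_ty)²] = √[356.7² + (197.1 + 344)²] = 648.1 N/mm.
Capacity per unit length: r_n/Ω = (1/2.0) × 0.6 × 620 × (0.707 × 12) = 1578 N/mm.
648.1 ≤ 1578 → adequate.

f_max ≈ 648 N/mm; adequate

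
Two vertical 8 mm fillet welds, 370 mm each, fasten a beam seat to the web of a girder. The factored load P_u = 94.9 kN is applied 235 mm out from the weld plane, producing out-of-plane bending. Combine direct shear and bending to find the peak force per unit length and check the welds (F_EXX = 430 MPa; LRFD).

L_w = 2 × 370 = 740 mm; section modulus (unit throat) S = 2 × L²/6 = 45630 mm².
Direct shear f_v = P/L_w = 94.9×10³/740 = 128.2 N/mm.
Moment M = P × e = 94.9×10³ × 235 = 22302000 N·mm; bending f_b = M/S = 488.7 N/mm.
f_max = √(f_v² + f_b²) = √(128.2² + 488.7²) = 505.3 N/mm.
φr_n = 0.75 × 0.6 × 430 × (0.707 × 8) = 1094 N/mm → adequate.

f_max ≈ 505 N/mm; adequate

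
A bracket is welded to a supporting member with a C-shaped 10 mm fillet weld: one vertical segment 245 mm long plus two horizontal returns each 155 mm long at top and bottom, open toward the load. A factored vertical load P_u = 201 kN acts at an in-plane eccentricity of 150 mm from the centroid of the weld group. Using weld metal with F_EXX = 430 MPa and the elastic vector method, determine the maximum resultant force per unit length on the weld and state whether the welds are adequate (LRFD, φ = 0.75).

Total weld length L_w = 555 mm. Treat welds as unit-width lines.
Centroid: x̄ = 2×155×77.5 / 555 = 43.29 mm from the vertical weld.
Polar moment about centroid: J = I_x + I_y = [245³/12 + 2×155×122.5²] + [245×43.29² + 2(155³/12 + 155×34.21²)] = 7320000 mm³.
Direct shear f_v = P/L_w = 201×10³ / 555 = 362.2 N/mm (vertical).
Torsion M = P·e = 201×10³ × 150 = 30150000 N·mm.
Critical point at (x, y) = (111.7, 122.5) from centroid. f_tx = M·y/J = 504.6 N/mm; f_ty = M·x/J = 460.1 N/mm.
Resultant f_max = √[f_tx² + (f_v + f_ty)²] = √[504.6² + (362.2 + 460.1)²] = 964.7 N/mm.
Capacity per unit length: φr_n = 0.75 × 0.6 × 430 × (0.707 × 10) = 1368 N/mm.
964.7 ≤ 1368 → adequate.

f_max ≈ 965 N/mm; adequate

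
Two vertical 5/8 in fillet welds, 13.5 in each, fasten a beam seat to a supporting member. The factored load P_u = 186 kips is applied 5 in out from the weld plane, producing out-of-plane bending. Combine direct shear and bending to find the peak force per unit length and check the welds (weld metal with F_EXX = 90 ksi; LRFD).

L_w = 2 × 13.5 = 27 in; section modulus (unit throat) S = 2 × L²/6 = 60.75 in².
Direct shear f_v = P/L_w = 186/27 = 6.889 kip/in.
Moment M = P × e = 186 × 5 = 930 kip·in; bending f_b = M/S = 15.31 kip/in.
f_max = √(f_v² + f_b²) = √(6.889² + 15.31²) = 16.79 kip/in.
φr_n = 0.75 × 0.6 × 90 × (0.707 × 0.625) = 17.9 kip/in → adequate.

f_max ≈ 16.8 kip/in; adequate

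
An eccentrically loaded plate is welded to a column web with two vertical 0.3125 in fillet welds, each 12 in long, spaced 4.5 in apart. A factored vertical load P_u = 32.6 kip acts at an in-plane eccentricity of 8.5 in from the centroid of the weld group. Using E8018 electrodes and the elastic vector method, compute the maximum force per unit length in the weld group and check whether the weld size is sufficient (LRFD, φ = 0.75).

E80XX → F_EXX = 80 ksi.
Total weld length L_w = 24 in. Treat welds as unit-width lines.
Polar moment about centroid: J = 2[d³/12 + d(b/2)²] = 2[12³/12 + 12×2.25²] = 409.5 in³.
Direct shear f_v = P/L_w = 32.6 / 24 = 1.358 kip/in (vertical).
Torsion M = P·e = 32.6 × 8.5 = 277.1 kip·in.
Critical point at (x, y) = (2.25, 6) from centroid. f_tx = M·y/J = 4.06 kip/in; f_ty = M·x/J = 1.523 kip/in.
Resultant f_max = √[f_tx² + (f_v + f_ty)²] = √[4.06² + (1.358 + 1.523)²] = 4.978 kip/in.
Capacity per unit length: φr_n = 0.75 × 0.6 × 80 × (0.707 × 0.3125) = 7.954 kip/in.
4.978 ≤ 7.954 → adequate.

f_max ≈ 4.98 kip/in; adequate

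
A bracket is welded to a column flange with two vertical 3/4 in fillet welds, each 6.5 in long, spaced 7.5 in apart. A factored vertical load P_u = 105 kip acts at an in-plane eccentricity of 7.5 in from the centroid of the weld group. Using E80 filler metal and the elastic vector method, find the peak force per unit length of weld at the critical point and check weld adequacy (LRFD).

E80XX → F_EXX = 80 ksi.
Total weld length L_w = 13 in. Treat welds as unit-width lines.
Polar moment about centroid: J = 2[d³/12 + d(b/2)²] = 2[6.5³/12 + 6.5×3.75²] = 228.6 in³.
Direct shear f_v = P/L_w = 105 / 13 = 8.077 kip/in (vertical).
Torsion M = P·e = 105 × 7.5 = 787.5 kip·in.
Critical point at (x, y) = (3.75, 3.25) from centroid. f_tx = M·y/J = 11.2 kip/in; f_ty = M·x/J = 12.92 kip/in.
Resultant f_max = √[f_tx² + (f_v + f_ty)²] = √[11.2² + (8.077 + 12.92)²] = 23.8 kip/in.
Capacity per unit length: φr_n = 0.75 × 0.6 × 80 × (0.707 × 0.75) = 19.09 kip/in.
23.8 > 19.09 → NOT adequate.

f_max ≈ 23.8 kip/in; NOT adequate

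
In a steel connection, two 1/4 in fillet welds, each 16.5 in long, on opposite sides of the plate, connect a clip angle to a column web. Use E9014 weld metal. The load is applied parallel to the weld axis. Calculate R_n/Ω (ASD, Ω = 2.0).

E90XX → F_EXX = 90 ksi.
Effective throat t_e = 0.707 × 0.25 = 0.1767 in.
Total length L = 33 in; A_we = 0.1767 × 33 = 5.833 in².
F_nw = 0.6 F_EXX = 0.6 × 90 = 54 ksi.
R_n = 54 × 5.833 = 315 kips; R_n/Ω = 315/2.0 = 157.5 kips.

R_n/Ω ≈ 157 kips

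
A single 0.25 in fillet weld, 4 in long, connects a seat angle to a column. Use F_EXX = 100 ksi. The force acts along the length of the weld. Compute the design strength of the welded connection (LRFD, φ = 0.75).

φR_n ≈ 31.8 kip

Effective throat t_e = 0.707 × 0.25 = 0.1767 in.
Total length L = 4 in; A_we = 0.1767 × 4 = 0.707 in².
F_nw = 0.6 F_EXX = 0.6 × 100 = 60 ksi.
φR_n = 0.75 × 60 × 0.707 = 31.81 kip.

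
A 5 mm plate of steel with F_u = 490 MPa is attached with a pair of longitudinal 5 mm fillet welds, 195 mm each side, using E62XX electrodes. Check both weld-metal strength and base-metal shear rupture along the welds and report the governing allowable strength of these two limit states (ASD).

E62XX → F_EXX = 620 MPa.
t_e = 0.707 × 5 = 3.535 mm; L = 390 mm.
Weld metal: R_n/Ω = (1/2.0) × 0.6 × 620 × 3.535 × 390 × 10⁻³ = 256.4 kN.
Base metal (shear rupture): R_n/Ω = (1/2.0) × 0.6 × 490 × 5 × 390 × 10⁻³ = 286.7 kN.
Governing: weld metal.

R_n/Ω ≈ 256 kN (weld metal governs)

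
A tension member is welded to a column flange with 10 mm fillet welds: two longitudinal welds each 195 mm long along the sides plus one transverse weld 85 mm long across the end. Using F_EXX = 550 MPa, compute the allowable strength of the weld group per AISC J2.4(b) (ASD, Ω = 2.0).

t_e = 0.707 × 10 = 7.07 mm.
R_nwl = 0.6 × 550 × 7.07 × 390 × 10⁻³ = 909.9 kN (longitudinal, 2 welds).
R_nwt = 0.6 × 550 × 7.07 × 85 × 10⁻³ = 198.3 kN (transverse, base value).
(i) R_nwl + R_nwt = 1108 kN; (ii) 0.85 R_nwl + 1.5 R_nwt = 1071 kN.
R_n = max = 1108 kN [governs: (i)]; R_n/Ω = 554.1 kN.

R_n/Ω ≈ 554 kN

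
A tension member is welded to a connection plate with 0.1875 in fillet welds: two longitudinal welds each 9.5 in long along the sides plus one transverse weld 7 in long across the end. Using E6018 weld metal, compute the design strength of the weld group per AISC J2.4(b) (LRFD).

φR_n ≈ 95.4 kips

E60XX → F_EXX = 60 ksi.
t_e = 0.707 × 0.1875 = 0.1326 in.
R_nwl = 0.6 × 60 × 0.1326 × 19 = 90.67 kips (longitudinal, 2 welds).
R_nwt = 0.6 × 60 × 0.1326 × 7 = 33.41 kips (transverse, base value).
(i) R_nwl + R_nwt = 124.1 kips; (ii) 0.85 R_nwl + 1.5 R_nwt = 127.2 kips.
R_n = max = 127.2 kips [governs: (ii)]; φR_n = 95.39 kips.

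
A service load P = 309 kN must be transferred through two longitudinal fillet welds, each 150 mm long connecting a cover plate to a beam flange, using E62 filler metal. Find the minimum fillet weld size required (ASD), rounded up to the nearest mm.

E62XX → F_EXX = 620 MPa.
Total weld length L = 300 mm.
Required throat t_e = P × Ω / (0.6 F_EXX × L) = 309 × 2.0 / (0.6 × 620 × 300 × 10⁻³) = 5.538 mm.
Required leg w = t_e / 0.707 = 7.833 mm → use 8 mm.

w = 8 mm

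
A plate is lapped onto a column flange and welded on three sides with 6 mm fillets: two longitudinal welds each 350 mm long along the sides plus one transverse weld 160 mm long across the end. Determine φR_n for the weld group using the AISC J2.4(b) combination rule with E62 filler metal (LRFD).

E62XX → F_EXX = 620 MPa.
t_e = 0.707 × 6 = 4.242 mm.
R_nwl = 0.6 × 620 × 4.242 × 700 × 10⁻³ = 1105 kN (longitudinal, 2 welds).
R_nwt = 0.6 × 620 × 4.242 × 160 × 10⁻³ = 252.5 kN (transverse, base value).
(i) R_nwl + R_nwt = 1357 kN; (ii) 0.85 R_nwl + 1.5 R_nwt = 1318 kN.
R_n = max = 1357 kN [governs: (i)]; φR_n = 1018 kN.

φR_n ≈ 1020 kN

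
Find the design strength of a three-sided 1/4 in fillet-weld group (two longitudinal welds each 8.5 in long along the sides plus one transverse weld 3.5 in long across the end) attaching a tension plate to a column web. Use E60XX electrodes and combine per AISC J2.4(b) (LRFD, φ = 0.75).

φR_n ≈ 97.8 kip

E60XX → F_EXX = 60 ksi.
t_e = 0.707 × 0.25 = 0.1767 in.
R_nwl = 0.6 × 60 × 0.1767 × 17 = 108.2 kip (longitudinal, 2 welds).
R_nwt = 0.6 × 60 × 0.1767 × 3.5 = 22.27 kip (transverse, base value).
(i) R_nwl + R_nwt = 130.4 kip; (ii) 0.85 R_nwl + 1.5 R_nwt = 125.4 kip.
R_n = max = 130.4 kip [governs: (i)]; φR_n = 97.83 kip.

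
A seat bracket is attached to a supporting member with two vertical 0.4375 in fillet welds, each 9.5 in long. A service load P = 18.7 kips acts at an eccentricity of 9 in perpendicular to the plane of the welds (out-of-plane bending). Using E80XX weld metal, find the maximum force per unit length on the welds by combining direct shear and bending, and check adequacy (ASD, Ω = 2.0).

E80XX → F_EXX = 80 ksi.
L_w = 2 × 9.5 = 19 in; section modulus (unit throat) S = 2 × L²/6 = 30.08 in².
Direct shear f_v = P/L_w = 18.7/19 = 0.9842 kip/in.
Moment M = P × e = 18.7 × 9 = 168.3 kip·in; bending f_b = M/S = 5.594 kip/in.
f_max = √(f_v² + f_b²) = √(0.9842² + 5.594²) = 5.68 kip/in.
r_n/Ω = (1/2.0) × 0.6 × 80 × (0.707 × 0.4375) = 7.423 kip/in → adequate.

f_max ≈ 5.68 kip/in; adequate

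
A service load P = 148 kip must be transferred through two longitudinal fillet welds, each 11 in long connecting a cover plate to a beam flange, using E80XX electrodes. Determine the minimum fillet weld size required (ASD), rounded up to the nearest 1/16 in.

E80XX → F_EXX = 80 ksi.
Total weld length L = 22 in.
Required throat t_e = P × Ω / (0.6 F_EXX × L) = 148 × 2.0 / (0.6 × 80 × 22) = 0.2803 in.
Required leg w = t_e / 0.707 = 0.3965 in → use 7/16 in.

w = 7/16 in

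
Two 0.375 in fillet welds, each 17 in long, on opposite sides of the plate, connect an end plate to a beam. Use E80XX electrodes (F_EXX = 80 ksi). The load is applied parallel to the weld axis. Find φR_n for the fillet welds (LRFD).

Effective throat t_e = 0.707 × 0.375 = 0.2651 in.
Total length L = 34 in; A_we = 0.2651 × 34 = 9.014 in².
F_nw = 0.6 F_EXX = 0.6 × 80 = 48 ksi.
φR_n = 0.75 × 48 × 9.014 = 324.5 kips.

φR_n ≈ 325 kips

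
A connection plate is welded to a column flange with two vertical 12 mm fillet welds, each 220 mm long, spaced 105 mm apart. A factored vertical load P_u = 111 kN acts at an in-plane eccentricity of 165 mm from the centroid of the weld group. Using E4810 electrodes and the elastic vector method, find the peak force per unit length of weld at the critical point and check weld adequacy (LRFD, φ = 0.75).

f_max ≈ 886 N/mm; adequate

E48XX → F_EXX = 480 MPa.
Total weld length L_w = 440 mm. Treat welds as unit-width lines.
Polar moment about centroid: J = 2[d³/12 + d(b/2)²] = 2[220³/12 + 220×52.5²] = 2987000 mm³.
Direct shear f_v = P/L_w = 111×10³ / 440 = 252.3 N/mm (vertical).
Torsion M = P·e = 111×10³ × 165 = 18315000 N·mm.
Critical point at (x, y) = (52.5, 110) from centroid. f_tx = M·y/J = 674.4 N/mm; f_ty = M·x/J = 321.9 N/mm.
Resultant f_max = √[f_tx² + (f_v + f_ty)²] = √[674.4² + (252.3 + 321.9)²] = 885.7 N/mm.
Capacity per unit length: φr_n = 0.75 × 0.6 × 480 × (0.707 × 12) = 1833 N/mm.
885.7 ≤ 1833 → adequate.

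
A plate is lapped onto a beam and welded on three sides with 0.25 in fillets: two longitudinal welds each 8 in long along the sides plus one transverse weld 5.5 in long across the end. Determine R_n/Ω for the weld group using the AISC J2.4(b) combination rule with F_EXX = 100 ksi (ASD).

t_e = 0.707 × 0.25 = 0.1767 in.
R_nwl = 0.6 × 100 × 0.1767 × 16 = 169.7 kips (longitudinal, 2 welds).
R_nwt = 0.6 × 100 × 0.1767 × 5.5 = 58.33 kips (transverse, base value).
(i) R_nwl + R_nwt = 228 kips; (ii) 0.85 R_nwl + 1.5 R_nwt = 231.7 kips.
R_n = max = 231.7 kips [governs: (ii)]; R_n/Ω = 115.9 kips.

R_n/Ω ≈ 116 kips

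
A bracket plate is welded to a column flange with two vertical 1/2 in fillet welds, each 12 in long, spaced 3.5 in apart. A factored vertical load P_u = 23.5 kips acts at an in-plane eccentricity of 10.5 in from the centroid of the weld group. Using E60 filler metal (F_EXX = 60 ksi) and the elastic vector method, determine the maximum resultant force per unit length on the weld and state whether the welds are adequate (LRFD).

Total weld length L_w = 24 in. Treat welds as unit-width lines.
Polar moment about centroid: J = 2[d³/12 + d(b/2)²] = 2[12³/12 + 12×1.75²] = 361.5 in³.
Direct shear f_v = P/L_w = 23.5 / 24 = 0.9792 kip/in (vertical).
Torsion M = P·e = 23.5 × 10.5 = 246.75 kip·in.
Critical point at (x, y) = (1.75, 6) from centroid. f_tx = M·y/J = 4.095 kip/in; f_ty = M·x/J = 1.195 kip/in.
Resultant f_max = √[f_tx² + (f_v + f_ty)²] = √[4.095² + (0.9792 + 1.195)²] = 4.637 kip/in.
Capacity per unit length: φr_n = 0.75 × 0.6 × 60 × (0.707 × 0.5) = 9.544 kip/in.
4.637 ≤ 9.544 → adequate.

f_max ≈ 4.64 kip/in; adequate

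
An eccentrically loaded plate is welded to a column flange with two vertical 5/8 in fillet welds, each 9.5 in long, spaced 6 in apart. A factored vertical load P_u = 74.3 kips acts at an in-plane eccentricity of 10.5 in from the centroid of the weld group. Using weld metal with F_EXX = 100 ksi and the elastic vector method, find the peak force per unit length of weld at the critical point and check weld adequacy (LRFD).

f_max ≈ 16.4 kip/in; adequate

Total weld length L_w = 19 in. Treat welds as unit-width lines.
Polar moment about centroid: J = 2[d³/12 + d(b/2)²] = 2[9.5³/12 + 9.5×3²] = 313.9 in³.
Direct shear f_v = P/L_w = 74.3 / 19 = 3.911 kip/in (vertical).
Torsion M = P·e = 74.3 × 10.5 = 780.15 kip·in.
Critical point at (x, y) = (3, 4.75) from centroid. f_tx = M·y/J = 11.81 kip/in; f_ty = M·x/J = 7.456 kip/in.
Resultant f_max = √[f_tx² + (f_v + f_ty)²] = √[11.81² + (3.911 + 7.456)²] = 16.39 kip/in.
Capacity per unit length: φr_n = 0.75 × 0.6 × 100 × (0.707 × 0.625) = 19.88 kip/in.
16.39 ≤ 19.88 → adequate.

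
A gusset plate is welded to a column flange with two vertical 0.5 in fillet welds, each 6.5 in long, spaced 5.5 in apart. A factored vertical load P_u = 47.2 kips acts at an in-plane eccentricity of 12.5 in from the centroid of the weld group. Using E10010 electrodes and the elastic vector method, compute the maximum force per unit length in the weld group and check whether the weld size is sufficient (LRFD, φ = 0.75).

f_max ≈ 20 kip/in; NOT adequate

E100XX → F_EXX = 100 ksi.
Total weld length L_w = 13 in. Treat welds as unit-width lines.
Polar moment about centroid: J = 2[d³/12 + d(b/2)²] = 2[6.5³/12 + 6.5×2.75²] = 144.1 in³.
Direct shear f_v = P/L_w = 47.2 / 13 = 3.631 kip/in (vertical).
Torsion M = P·e = 47.2 × 12.5 = 590 kip·in.
Critical point at (x, y) = (2.75, 3.25) from centroid. f_tx = M·y/J = 13.31 kip/in; f_ty = M·x/J = 11.26 kip/in.
Resultant f_max = √[f_tx² + (f_v + f_ty)²] = √[13.31² + (3.631 + 11.26)²] = 19.97 kip/in.
Capacity per unit length: φr_n = 0.75 × 0.6 × 100 × (0.707 × 0.5) = 15.91 kip/in.
19.97 > 15.91 → NOT adequate.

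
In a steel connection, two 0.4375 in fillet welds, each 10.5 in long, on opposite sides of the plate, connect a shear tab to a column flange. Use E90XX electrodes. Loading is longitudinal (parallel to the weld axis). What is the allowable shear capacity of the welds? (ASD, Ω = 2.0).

R_n/Ω ≈ 175 kip

E90XX → F_EXX = 90 ksi.
Effective throat t_e = 0.707 × 0.4375 = 0.3093 in.
Total length L = 21 in; A_we = 0.3093 × 21 = 6.496 in².
F_nw = 0.6 F_EXX = 0.6 × 90 = 54 ksi.
R_n = 54 × 6.496 = 350.8 kip; R_n/Ω = 350.8/2.0 = 175.4 kip.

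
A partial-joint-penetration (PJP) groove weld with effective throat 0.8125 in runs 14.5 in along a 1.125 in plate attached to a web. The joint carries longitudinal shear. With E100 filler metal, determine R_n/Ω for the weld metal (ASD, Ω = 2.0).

R_n/Ω ≈ 353 kips

E100XX → F_EXX = 100 ksi.
Effective throat (given) t_e = 0.8125 in.
A_we = 0.8125 × 14.5 = 11.78 in².
F_nw = 0.6 F_EXX = 60 ksi.
R_n/Ω = (60 × 11.78) / 2.0 = 353.4 kips.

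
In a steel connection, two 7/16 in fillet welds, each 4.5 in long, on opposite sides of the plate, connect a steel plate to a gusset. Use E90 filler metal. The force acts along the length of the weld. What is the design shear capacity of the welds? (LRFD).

φR_n ≈ 113 kips

E90XX → F_EXX = 90 ksi.
Effective throat t_e = 0.707 × 0.4375 = 0.3093 in.
Total length L = 9 in; A_we = 0.3093 × 9 = 2.784 in².
F_nw = 0.6 F_EXX = 0.6 × 90 = 54 ksi.
φR_n = 0.75 × 54 × 2.784 = 112.7 kips.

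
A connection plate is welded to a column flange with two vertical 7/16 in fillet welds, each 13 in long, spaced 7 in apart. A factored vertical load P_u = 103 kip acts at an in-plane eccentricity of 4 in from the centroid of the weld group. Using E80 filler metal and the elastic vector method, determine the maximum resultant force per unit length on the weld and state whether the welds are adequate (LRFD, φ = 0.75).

E80XX → F_EXX = 80 ksi.
Total weld length L_w = 26 in. Treat welds as unit-width lines.
Polar moment about centroid: J = 2[d³/12 + d(b/2)²] = 2[13³/12 + 13×3.5²] = 684.7 in³.
Direct shear f_v = P/L_w = 103 / 26 = 3.962 kip/in (vertical).
Torsion M = P·e = 103 × 4 = 412 kip·in.
Critical point at (x, y) = (3.5, 6.5) from centroid. f_tx = M·y/J = 3.911 kip/in; f_ty = M·x/J = 2.106 kip/in.
Resultant f_max = √[f_tx² + (f_v + f_ty)²] = √[3.911² + (3.962 + 2.106)²] = 7.219 kip/in.
Capacity per unit length: φr_n = 0.75 × 0.6 × 80 × (0.707 × 0.4375) = 11.14 kip/in.
7.219 ≤ 11.14 → adequate.

f_max ≈ 7.22 kip/in; adequate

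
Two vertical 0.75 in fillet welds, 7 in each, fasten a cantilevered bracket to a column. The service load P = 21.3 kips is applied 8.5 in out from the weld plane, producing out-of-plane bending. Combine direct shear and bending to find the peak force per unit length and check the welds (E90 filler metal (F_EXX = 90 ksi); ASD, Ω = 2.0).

L_w = 2 × 7 = 14 in; section modulus (unit throat) S = 2 × L²/6 = 16.33 in².
Direct shear f_v = P/L_w = 21.3/14 = 1.521 kip/in.
Moment M = P × e = 21.3 × 8.5 = 181.05 kip·in; bending f_b = M/S = 11.08 kip/in.
f_max = √(f_v² + f_b²) = √(1.521² + 11.08²) = 11.19 kip/in.
r_n/Ω = (1/2.0) × 0.6 × 90 × (0.707 × 0.75) = 14.32 kip/in → adequate.

f_max ≈ 11.2 kip/in; adequate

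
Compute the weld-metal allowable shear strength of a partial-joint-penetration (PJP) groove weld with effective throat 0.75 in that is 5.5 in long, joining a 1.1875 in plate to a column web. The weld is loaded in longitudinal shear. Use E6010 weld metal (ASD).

R_n/Ω ≈ 74.2 kip

E60XX → F_EXX = 60 ksi.
Effective throat (given) t_e = 0.75 in.
A_we = 0.75 × 5.5 = 4.125 in².
F_nw = 0.6 F_EXX = 36 ksi.
R_n/Ω = (36 × 4.125) / 2.0 = 74.25 kip.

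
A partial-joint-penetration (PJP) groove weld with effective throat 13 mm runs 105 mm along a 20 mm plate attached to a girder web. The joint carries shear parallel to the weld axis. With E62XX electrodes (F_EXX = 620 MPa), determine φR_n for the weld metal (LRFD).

φR_n ≈ 381 kN

Effective throat (given) t_e = 13 mm.
A_we = 13 × 105 = 1365 mm².
F_nw = 0.6 F_EXX = 372 MPa.
φR_n = 0.75 × 372 × 1365 × 10⁻³ = 380.8 kN.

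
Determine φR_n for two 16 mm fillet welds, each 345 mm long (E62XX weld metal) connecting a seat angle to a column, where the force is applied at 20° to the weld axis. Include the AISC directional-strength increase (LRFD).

E62XX → F_EXX = 620 MPa.
t_e = 0.707 × 16 = 11.31 mm; A_we = 11.31 × 690 = 7805 mm².
Directional factor: 1.0 + 0.5 sin^1.5(20°) = 1.1.
F_nw = 0.6 × 620 × 1.1 = 409.2 MPa.
φR_n = 0.75 × 409.2 × 7805 × 10⁻³ = 2395 kN.

φR_n ≈ 2400 kN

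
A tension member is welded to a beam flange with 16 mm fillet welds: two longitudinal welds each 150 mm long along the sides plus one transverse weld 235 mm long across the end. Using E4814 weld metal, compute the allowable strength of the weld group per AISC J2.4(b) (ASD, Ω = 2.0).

R_n/Ω ≈ 990 kN

E48XX → F_EXX = 480 MPa.
t_e = 0.707 × 16 = 11.31 mm.
R_nwl = 0.6 × 480 × 11.31 × 300 × 10⁻³ = 977.4 kN (longitudinal, 2 welds).
R_nwt = 0.6 × 480 × 11.31 × 235 × 10⁻³ = 765.6 kN (transverse, base value).
(i) R_nwl + R_nwt = 1743 kN; (ii) 0.85 R_nwl + 1.5 R_nwt = 1979 kN.
R_n = max = 1979 kN [governs: (ii)]; R_n/Ω = 989.6 kN.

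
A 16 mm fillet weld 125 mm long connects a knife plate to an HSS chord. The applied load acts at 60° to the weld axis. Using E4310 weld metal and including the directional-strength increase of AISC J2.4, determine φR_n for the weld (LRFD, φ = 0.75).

E43XX → F_EXX = 430 MPa.
t_e = 0.707 × 16 = 11.31 mm; A_we = 11.31 × 125 = 1414 mm².
Directional factor: 1.0 + 0.5 sin^1.5(60°) = 1.403.
F_nw = 0.6 × 430 × 1.403 = 362 MPa.
φR_n = 0.75 × 362 × 1414 × 10⁻³ = 383.9 kN.

φR_n ≈ 384 kN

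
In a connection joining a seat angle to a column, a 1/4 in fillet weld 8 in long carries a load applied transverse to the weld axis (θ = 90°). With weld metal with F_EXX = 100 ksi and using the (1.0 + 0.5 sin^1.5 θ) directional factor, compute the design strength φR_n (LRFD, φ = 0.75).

φR_n ≈ 95.4 kips

t_e = 0.707 × 0.25 = 0.1767 in; A_we = 0.1767 × 8 = 1.414 in².
Directional factor: 1.0 + 0.5 sin^1.5(90°) = 1.5.
F_nw = 0.6 × 100 × 1.5 = 90 ksi.
φR_n = 0.75 × 90 × 1.414 = 95.44 kips.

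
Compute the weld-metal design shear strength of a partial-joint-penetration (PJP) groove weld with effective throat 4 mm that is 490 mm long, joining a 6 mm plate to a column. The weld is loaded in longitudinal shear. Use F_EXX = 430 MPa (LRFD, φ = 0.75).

φR_n ≈ 379 kN

Effective throat (given) t_e = 4 mm.
A_we = 4 × 490 = 1960 mm².
F_nw = 0.6 F_EXX = 258 MPa.
φR_n = 0.75 × 258 × 1960 × 10⁻³ = 379.3 kN.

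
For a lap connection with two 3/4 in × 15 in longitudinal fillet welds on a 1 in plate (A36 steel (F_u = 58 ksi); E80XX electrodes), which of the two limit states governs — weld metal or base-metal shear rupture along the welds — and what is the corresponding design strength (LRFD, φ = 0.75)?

φR_n ≈ 573 kip (weld metal governs)

E80XX → F_EXX = 80 ksi.
t_e = 0.707 × 0.75 = 0.5302 in; L = 30 in.
Weld metal: φR_n = 0.75 × 0.6 × 80 × 0.5302 × 30 = 572.7 kip.
Base metal (shear rupture): φR_n = 0.75 × 0.6 × 58 × 1 × 30 = 783 kip.
Governing: weld metal.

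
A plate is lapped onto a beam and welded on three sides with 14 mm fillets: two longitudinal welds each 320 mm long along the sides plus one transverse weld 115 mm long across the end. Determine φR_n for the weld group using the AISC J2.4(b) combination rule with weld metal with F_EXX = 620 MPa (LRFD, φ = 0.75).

φR_n ≈ 2080 kN

t_e = 0.707 × 14 = 9.898 mm.
R_nwl = 0.6 × 620 × 9.898 × 640 × 10⁻³ = 2357 kN (longitudinal, 2 welds).
R_nwt = 0.6 × 620 × 9.898 × 115 × 10⁻³ = 423.4 kN (transverse, base value).
(i) R_nwl + R_nwt = 2780 kN; (ii) 0.85 R_nwl + 1.5 R_nwt = 2638 kN.
R_n = max = 2780 kN [governs: (i)]; φR_n = 2085 kN.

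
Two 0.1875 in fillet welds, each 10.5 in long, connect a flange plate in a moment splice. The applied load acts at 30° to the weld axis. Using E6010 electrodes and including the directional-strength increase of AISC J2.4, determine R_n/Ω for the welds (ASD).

R_n/Ω ≈ 59 kip

E60XX → F_EXX = 60 ksi.
t_e = 0.707 × 0.1875 = 0.1326 in; A_we = 0.1326 × 21 = 2.784 in².
Directional factor: 1.0 + 0.5 sin^1.5(30°) = 1.177.
F_nw = 0.6 × 60 × 1.177 = 42.36 ksi.
R_n/Ω = (42.36 × 2.784) / 2.0 = 58.97 kip.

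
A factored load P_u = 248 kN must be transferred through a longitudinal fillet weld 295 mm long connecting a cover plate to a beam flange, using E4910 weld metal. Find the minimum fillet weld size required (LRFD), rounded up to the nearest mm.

E49XX → F_EXX = 490 MPa.
Total weld length L = 295 mm.
Required throat t_e = P_u / (φ × 0.6 F_EXX × L) = 248 / (0.75 × 0.6 × 490 × 295 × 10⁻³) = 3.813 mm.
Required leg w = t_e / 0.707 = 5.393 mm → use 6 mm.

w = 6 mm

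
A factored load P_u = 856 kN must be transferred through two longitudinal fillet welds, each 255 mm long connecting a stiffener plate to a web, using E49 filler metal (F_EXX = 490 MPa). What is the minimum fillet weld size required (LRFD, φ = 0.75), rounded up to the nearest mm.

w = 11 mm

Total weld length L = 510 mm.
Required throat t_e = P_u / (φ × 0.6 F_EXX × L) = 856 / (0.75 × 0.6 × 490 × 510 × 10⁻³) = 7.612 mm.
Required leg w = t_e / 0.707 = 10.77 mm → use 11 mm.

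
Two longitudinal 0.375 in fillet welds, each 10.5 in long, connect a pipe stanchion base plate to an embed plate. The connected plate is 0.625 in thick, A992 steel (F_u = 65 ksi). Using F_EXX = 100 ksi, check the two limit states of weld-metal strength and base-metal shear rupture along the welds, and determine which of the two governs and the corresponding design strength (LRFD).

φR_n ≈ 251 kip (weld metal governs)

t_e = 0.707 × 0.375 = 0.2651 in; L = 21 in.
Weld metal: φR_n = 0.75 × 0.6 × 100 × 0.2651 × 21 = 250.5 kip.
Base metal (shear rupture): φR_n = 0.75 × 0.6 × 65 × 0.625 × 21 = 383.9 kip.
Governing: weld metal.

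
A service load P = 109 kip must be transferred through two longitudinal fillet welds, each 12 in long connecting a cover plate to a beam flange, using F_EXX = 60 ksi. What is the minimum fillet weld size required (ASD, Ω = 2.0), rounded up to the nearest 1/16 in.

w = 3/8 in

Total weld length L = 24 in.
Required throat t_e = P × Ω / (0.6 F_EXX × L) = 109 × 2.0 / (0.6 × 60 × 24) = 0.2523 in.
Required leg w = t_e / 0.707 = 0.3569 in → use 3/8 in.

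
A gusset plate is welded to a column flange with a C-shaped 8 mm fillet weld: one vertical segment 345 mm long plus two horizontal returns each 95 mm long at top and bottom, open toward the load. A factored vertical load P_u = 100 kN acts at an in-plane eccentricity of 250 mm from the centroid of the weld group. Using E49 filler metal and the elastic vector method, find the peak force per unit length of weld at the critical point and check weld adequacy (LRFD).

f_max ≈ 600 N/mm; adequate

E49XX → F_EXX = 490 MPa.
Total weld length L_w = 535 mm. Treat welds as unit-width lines.
Centroid: x̄ = 2×95×47.5 / 535 = 16.87 mm from the vertical weld.
Polar moment about centroid: J = I_x + I_y = [345³/12 + 2×95×172.5²] + [345×16.87² + 2(95³/12 + 95×30.63²)] = 9495000 mm³.
Direct shear f_v = P/L_w = 100×10³ / 535 = 186.9 N/mm (vertical).
Torsion M = P·e = 100×10³ × 250 = 25000000 N·mm.
Critical point at (x, y) = (78.13, 172.5) from centroid. f_tx = M·y/J = 454.2 N/mm; f_ty = M·x/J = 205.7 N/mm.
Resultant f_max = √[f_tx² + (f_v + f_ty)²] = √[454.2² + (186.9 + 205.7)²] = 600.4 N/mm.
Capacity per unit length: φr_n = 0.75 × 0.6 × 490 × (0.707 × 8) = 1247 N/mm.
600.4 ≤ 1247 → adequate.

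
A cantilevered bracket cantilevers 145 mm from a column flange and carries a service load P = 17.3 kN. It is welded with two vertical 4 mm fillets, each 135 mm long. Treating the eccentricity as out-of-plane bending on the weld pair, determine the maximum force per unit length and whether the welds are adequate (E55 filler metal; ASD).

f_max ≈ 418 N/mm; adequate

E55XX → F_EXX = 550 MPa.
L_w = 2 × 135 = 270 mm; section modulus (unit throat) S = 2 × L²/6 = 6075 mm².
Direct shear f_v = P/L_w = 17.3×10³/270 = 64.07 N/mm.
Moment M = P × e = 17.3×10³ × 145 = 2508500 N·mm; bending f_b = M/S = 412.9 N/mm.
f_max = √(f_v² + f_b²) = √(64.07² + 412.9²) = 417.9 N/mm.
r_n/Ω = (1/2.0) × 0.6 × 550 × (0.707 × 4) = 466.6 N/mm → adequate.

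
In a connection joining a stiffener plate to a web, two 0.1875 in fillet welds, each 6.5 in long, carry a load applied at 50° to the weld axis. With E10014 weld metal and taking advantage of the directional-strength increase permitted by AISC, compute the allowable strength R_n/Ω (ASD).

R_n/Ω ≈ 69 kips

E100XX → F_EXX = 100 ksi.
t_e = 0.707 × 0.1875 = 0.1326 in; A_we = 0.1326 × 13 = 1.723 in².
Directional factor: 1.0 + 0.5 sin^1.5(50°) = 1.335.
F_nw = 0.6 × 100 × 1.335 = 80.11 ksi.
R_n/Ω = (80.11 × 1.723) / 2.0 = 69.03 kips.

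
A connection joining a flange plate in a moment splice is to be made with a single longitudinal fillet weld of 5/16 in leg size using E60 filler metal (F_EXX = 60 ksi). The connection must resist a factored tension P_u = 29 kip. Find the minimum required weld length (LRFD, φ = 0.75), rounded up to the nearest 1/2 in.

Throat t_e = 0.707 × 0.3125 = 0.2209 in.
φr_n = 0.75 × 0.6 × 60 × 0.2209 = 5.965 kip/in.
L_req = P_u / φr_n = 29 / 5.965 = 4.861 in total.
Round up → use L = 5 in.

L = 5 in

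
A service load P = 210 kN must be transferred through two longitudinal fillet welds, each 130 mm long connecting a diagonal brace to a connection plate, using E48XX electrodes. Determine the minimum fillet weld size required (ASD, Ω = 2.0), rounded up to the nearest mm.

w = 8 mm

E48XX → F_EXX = 480 MPa.
Total weld length L = 260 mm.
Required throat t_e = P × Ω / (0.6 F_EXX × L) = 210 × 2.0 / (0.6 × 480 × 260 × 10⁻³) = 5.609 mm.
Required leg w = t_e / 0.707 = 7.933 mm → use 8 mm.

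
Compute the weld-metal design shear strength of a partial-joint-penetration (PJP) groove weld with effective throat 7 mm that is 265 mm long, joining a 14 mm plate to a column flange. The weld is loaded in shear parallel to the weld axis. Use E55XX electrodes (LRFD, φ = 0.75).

φR_n ≈ 459 kN

E55XX → F_EXX = 550 MPa.
Effective throat (given) t_e = 7 mm.
A_we = 7 × 265 = 1855 mm².
F_nw = 0.6 F_EXX = 330 MPa.
φR_n = 0.75 × 330 × 1855 × 10⁻³ = 459.1 kN.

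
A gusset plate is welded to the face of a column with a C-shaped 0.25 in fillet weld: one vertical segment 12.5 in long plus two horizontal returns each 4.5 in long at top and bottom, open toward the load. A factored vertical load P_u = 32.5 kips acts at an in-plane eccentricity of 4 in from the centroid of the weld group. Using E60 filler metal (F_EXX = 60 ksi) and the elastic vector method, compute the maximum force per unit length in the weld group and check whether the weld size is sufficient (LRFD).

Total weld length L_w = 21.5 in. Treat welds as unit-width lines.
Centroid: x̄ = 2×4.5×2.25 / 21.5 = 0.9419 in from the vertical weld.
Polar moment about centroid: J = I_x + I_y = [12.5³/12 + 2×4.5×6.25²] + [12.5×0.9419² + 2(4.5³/12 + 4.5×1.308²)] = 556 in³.
Direct shear f_v = P/L_w = 32.5 / 21.5 = 1.512 kip/in (vertical).
Torsion M = P·e = 32.5 × 4 = 130 kip·in.
Critical point at (x, y) = (3.558, 6.25) from centroid. f_tx = M·y/J = 1.461 kip/in; f_ty = M·x/J = 0.8319 kip/in.
Resultant f_max = √[f_tx² + (f_v + f_ty)²] = √[1.461² + (1.512 + 0.8319)²] = 2.762 kip/in.
Capacity per unit length: φr_n = 0.75 × 0.6 × 60 × (0.707 × 0.25) = 4.772 kip/in.
2.762 ≤ 4.772 → adequate.

f_max ≈ 2.76 kip/in; adequate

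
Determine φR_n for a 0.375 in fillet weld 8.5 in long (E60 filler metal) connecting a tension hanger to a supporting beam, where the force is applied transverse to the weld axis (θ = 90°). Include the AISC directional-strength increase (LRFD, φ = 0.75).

φR_n ≈ 91.3 kip

E60XX → F_EXX = 60 ksi.
t_e = 0.707 × 0.375 = 0.2651 in; A_we = 0.2651 × 8.5 = 2.254 in².
Directional factor: 1.0 + 0.5 sin^1.5(90°) = 1.5.
F_nw = 0.6 × 60 × 1.5 = 54 ksi.
φR_n = 0.75 × 54 × 2.254 = 91.27 kip.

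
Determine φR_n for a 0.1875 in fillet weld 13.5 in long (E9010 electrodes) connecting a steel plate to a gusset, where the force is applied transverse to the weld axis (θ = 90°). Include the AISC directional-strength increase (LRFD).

E90XX → F_EXX = 90 ksi.
t_e = 0.707 × 0.1875 = 0.1326 in; A_we = 0.1326 × 13.5 = 1.79 in².
Directional factor: 1.0 + 0.5 sin^1.5(90°) = 1.5.
F_nw = 0.6 × 90 × 1.5 = 81 ksi.
φR_n = 0.75 × 81 × 1.79 = 108.7 kip.

φR_n ≈ 109 kip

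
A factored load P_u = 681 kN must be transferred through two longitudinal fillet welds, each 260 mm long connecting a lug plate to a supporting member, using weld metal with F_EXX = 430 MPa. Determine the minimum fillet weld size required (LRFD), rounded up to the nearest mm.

Total weld length L = 520 mm.
Required throat t_e = P_u / (φ × 0.6 F_EXX × L) = 681 / (0.75 × 0.6 × 430 × 520 × 10⁻³) = 6.768 mm.
Required leg w = t_e / 0.707 = 9.573 mm → use 10 mm.

w = 10 mm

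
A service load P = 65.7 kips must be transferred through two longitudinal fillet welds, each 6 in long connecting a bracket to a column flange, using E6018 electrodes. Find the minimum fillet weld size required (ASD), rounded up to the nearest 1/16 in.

E60XX → F_EXX = 60 ksi.
Total weld length L = 12 in.
Required throat t_e = P × Ω / (0.6 F_EXX × L) = 65.7 × 2.0 / (0.6 × 60 × 12) = 0.3042 in.
Required leg w = t_e / 0.707 = 0.4302 in → use 7/16 in.

w = 7/16 in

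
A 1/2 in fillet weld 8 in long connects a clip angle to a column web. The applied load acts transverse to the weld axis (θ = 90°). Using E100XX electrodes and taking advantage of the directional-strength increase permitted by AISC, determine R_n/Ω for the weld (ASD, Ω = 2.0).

E100XX → F_EXX = 100 ksi.
t_e = 0.707 × 0.5 = 0.3535 in; A_we = 0.3535 × 8 = 2.828 in².
Directional factor: 1.0 + 0.5 sin^1.5(90°) = 1.5.
F_nw = 0.6 × 100 × 1.5 = 90 ksi.
R_n/Ω = (90 × 2.828) / 2.0 = 127.3 kip.

R_n/Ω ≈ 127 kip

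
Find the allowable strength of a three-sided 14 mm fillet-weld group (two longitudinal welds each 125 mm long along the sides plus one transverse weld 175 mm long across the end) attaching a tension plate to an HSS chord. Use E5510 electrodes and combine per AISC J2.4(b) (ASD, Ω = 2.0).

R_n/Ω ≈ 776 kN

E55XX → F_EXX = 550 MPa.
t_e = 0.707 × 14 = 9.898 mm.
R_nwl = 0.6 × 550 × 9.898 × 250 × 10⁻³ = 816.6 kN (longitudinal, 2 welds).
R_nwt = 0.6 × 550 × 9.898 × 175 × 10⁻³ = 571.6 kN (transverse, base value).
(i) R_nwl + R_nwt = 1388 kN; (ii) 0.85 R_nwl + 1.5 R_nwt = 1552 kN.
R_n = max = 1552 kN [governs: (ii)]; R_n/Ω = 775.8 kN.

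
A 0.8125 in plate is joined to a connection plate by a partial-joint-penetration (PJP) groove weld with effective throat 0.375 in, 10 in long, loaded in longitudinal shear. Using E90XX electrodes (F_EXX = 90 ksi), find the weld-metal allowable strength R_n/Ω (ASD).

R_n/Ω ≈ 101 kips

Effective throat (given) t_e = 0.375 in.
A_we = 0.375 × 10 = 3.75 in².
F_nw = 0.6 F_EXX = 54 ksi.
R_n/Ω = (54 × 3.75) / 2.0 = 101.2 kips.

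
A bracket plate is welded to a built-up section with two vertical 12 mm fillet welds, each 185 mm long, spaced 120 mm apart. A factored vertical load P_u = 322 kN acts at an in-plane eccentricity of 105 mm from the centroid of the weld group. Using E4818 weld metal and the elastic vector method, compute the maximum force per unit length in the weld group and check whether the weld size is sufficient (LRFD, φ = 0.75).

f_max ≈ 2160 N/mm; NOT adequate

E48XX → F_EXX = 480 MPa.
Total weld length L_w = 370 mm. Treat welds as unit-width lines.
Polar moment about centroid: J = 2[d³/12 + d(b/2)²] = 2[185³/12 + 185×60²] = 2387000 mm³.
Direct shear f_v = P/L_w = 322×10³ / 370 = 870.3 N/mm (vertical).
Torsion M = P·e = 322×10³ × 105 = 33810000 N·mm.
Critical point at (x, y) = (60, 92.5) from centroid. f_tx = M·y/J = 1310 N/mm; f_ty = M·x/J = 849.8 N/mm.
Resultant f_max = √[f_tx² + (f_v + f_ty)²] = √[1310² + (870.3 + 849.8)²] = 2162 N/mm.
Capacity per unit length: φr_n = 0.75 × 0.6 × 480 × (0.707 × 12) = 1833 N/mm.
2162 > 1833 → NOT adequate.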